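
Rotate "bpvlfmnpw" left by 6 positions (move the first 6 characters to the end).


Input: 'bpvlfmnpw', shift = 6
Operation: split at index 6 and swap parts
Front part s[0:6] = 'bpvlfm'
Back part s[6:] = 'npw'
Rotated = back + front = 'npw' + 'bpvlfm'
Result: npwbpvlfm


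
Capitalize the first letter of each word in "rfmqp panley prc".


Input string: 'rfmqp panley prc'
Operation: capitalize first letter of each word
Word transformations: 'rfmqp'->'Rfmqp', 'panley'->'Panley', 'prc'->'Prc'
Result: Rfmqp Panley Prc


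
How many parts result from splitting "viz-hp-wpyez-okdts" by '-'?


Input string: 'viz-hp-wpyez-okdts'
Delimiter: '-'
Split result: 'viz', 'hp', 'wpyez', 'okdts'
Number of parts: 4


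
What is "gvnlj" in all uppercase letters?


Input string: 'gvnlj'
Operation: convert each letter to uppercase
Mapping: 'g'->'G', 'v'->'V', 'n'->'N', 'l'->'L', 'j'->'J'
Result: GVNLJ


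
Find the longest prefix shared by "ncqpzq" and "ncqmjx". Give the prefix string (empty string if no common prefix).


String 1: 'ncqpzq'
String 2: 'ncqmjx'
Compare position by position:
pos 0: 'n' vs 'n' match
pos 1: 'c' vs 'c' match
pos 2: 'q' vs 'q' match
pos 3: 'p' vs 'm' differ -> stop
Longest common prefix: "ncq" (length 3)


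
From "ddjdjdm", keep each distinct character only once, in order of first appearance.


Input: 'ddjdjdm'
Operation: keep first occurrence of each character
Scan: s[0]='d' new -> keep; s[1]='d' seen -> skip; s[2]='j' new -> keep; s[3]='d' seen -> skip; s[4]='j' seen -> skip; s[5]='d' seen -> skip; s[6]='m' new -> keep
Result: djm


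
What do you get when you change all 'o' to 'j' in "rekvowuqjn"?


Input string: 'rekvowuqjn'
Operation: replace 'o' with 'j'
Positions of 'o': 4
After replacement: rekvjwuqjn


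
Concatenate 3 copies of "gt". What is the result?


Input string: 'gt'
Operation: repeat 3 times
Concatenation: 'gt' + 'gt' + 'gt'
Result: gtgtgt


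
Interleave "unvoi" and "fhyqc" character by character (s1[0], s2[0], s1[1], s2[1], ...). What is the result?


String 1: 'unvoi'
String 2: 'fhyqc'
Operation: alternate characters
Pairs: 'u'+'f', 'n'+'h', 'v'+'y', 'o'+'q', 'i'+'c'
Result: ufnhvyoqic


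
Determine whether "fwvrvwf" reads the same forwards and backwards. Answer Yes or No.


Input string: 'fwvrvwf'
Reversed: 'fwvrvwf'
Compare pairs: s[0]='f' vs s[6]='f' (match), s[1]='w' vs s[5]='w' (match), s[2]='v' vs s[4]='v' (match)
Palindrome: Yes


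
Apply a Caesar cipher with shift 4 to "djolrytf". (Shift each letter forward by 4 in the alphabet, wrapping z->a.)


Input: 'djolrytf', shift = 4
Operation: for each letter, (position + 4) mod 26
Mapping: 'd'(3+4=7)->'h', 'j'(9+4=13)->'n', 'o'(14+4=18)->'s', 'l'(11+4=15)->'p', 'r'(17+4=21)->'v', 'y'(24+4=28, 28 mod 26=2)->'c', 't'(19+4=23)->'x', 'f'(5+4=9)->'j'
Result: hnspvcxj


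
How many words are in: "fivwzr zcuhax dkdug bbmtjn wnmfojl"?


Input string: 'fivwzr zcuhax dkdug bbmtjn wnmfojl'
Operation: split by spaces
Words found: 'fivwzr', 'zcuhax', 'dkdug', 'bbmtjn', 'wnmfojl'
Word count: 5


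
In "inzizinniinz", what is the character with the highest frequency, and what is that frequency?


Input: 'inzizinniinz'
Operation: tally each character
Counts: 'i':5, 'n':4, 'z':3
Maximum: 'i' appears 5 times


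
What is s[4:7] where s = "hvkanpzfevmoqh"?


Input string: 'hvkanpzfevmoqh'
Operation: slice [4:7]
Extract characters: s[4]='n', s[5]='p', s[6]='z'
Result: npz


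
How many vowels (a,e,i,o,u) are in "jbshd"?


Input string: 'jbshd'
Operation: count vowels (a, e, i, o, u)
Scan: s[0]='j', s[1]='b', s[2]='s', s[3]='h', s[4]='d'
Vowels found: 0
Result: 0


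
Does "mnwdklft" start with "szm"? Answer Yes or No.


Input string: 'mnwdklft'
Prefix to check: 'szm'
First 3 characters of input: 'mnw'
Match: False
Result: No


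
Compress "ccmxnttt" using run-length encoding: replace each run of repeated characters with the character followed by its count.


Input: 'ccmxnttt'
Operation: identify consecutive runs
Runs: 'cc' -> c2, 'm' -> m1, 'x' -> x1, 'n' -> n1, 'ttt' -> t3
Encoded: c2m1x1n1t3


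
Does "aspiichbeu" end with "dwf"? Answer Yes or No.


Input string: 'aspiichbeu'
Suffix to check: 'dwf'
Last 3 characters of input: 'beu'
Match: False
Result: No


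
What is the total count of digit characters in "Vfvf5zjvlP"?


Input string: 'Vfvf5zjvlP'
Operation: count digit characters (0-9)
Scan: 'V', 'f', 'v', 'f', '5'(digit), 'z', 'j', 'v', 'l', 'P'
Digits found: 1
Result: 1


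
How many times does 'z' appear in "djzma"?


Input string: 'djzma'
Target character: 'z'
Scan each position: s[2]='z'
Matches found at indices: 2
Total: 1


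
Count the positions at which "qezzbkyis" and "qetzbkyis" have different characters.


String 1: 'qezzbkyis'
String 2: 'qetzbkyis'
Compare each position: pos 0: 'q'=='q', pos 1: 'e'=='e', pos 2: 'z'!='t', pos 3: 'z'=='z', pos 4: 'b'=='b', pos 5: 'k'=='k', pos 6: 'y'=='y', pos 7: 'i'=='i', pos 8: 's'=='s'
Differing positions: 1
Hamming distance: 1


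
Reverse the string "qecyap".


Input string: 'qecyap'
Operation: reverse character order
Original order: 'q' -> 'e' -> 'c' -> 'y' -> 'a' -> 'p'
Reversed order: 'p' -> 'a' -> 'y' -> 'c' -> 'e' -> 'q'
Result: payceq


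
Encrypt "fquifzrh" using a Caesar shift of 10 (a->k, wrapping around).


Input: 'fquifzrh', shift = 10
Operation: for each letter, (position + 10) mod 26
Mapping: 'f'(5+10=15)->'p', 'q'(16+10=26, 26 mod 26=0)->'a', 'u'(20+10=30, 30 mod 26=4)->'e', 'i'(8+10=18)->'s', 'f'(5+10=15)->'p', 'z'(25+10=35, 35 mod 26=9)->'j', 'r'(17+10=27, 27 mod 26=1)->'b', 'h'(7+10=17)->'r'
Result: paespjbr


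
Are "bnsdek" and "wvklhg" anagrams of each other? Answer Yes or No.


String 1: 'bnsdek' -> sorted: 'bdekns'
String 2: 'wvklhg' -> sorted: 'ghklvw'
Compare sorted forms: 'bdekns' != 'ghklvw'
Anagram: No


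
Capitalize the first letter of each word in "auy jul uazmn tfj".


Input string: 'auy jul uazmn tfj'
Operation: capitalize first letter of each word
Word transformations: 'auy'->'Auy', 'jul'->'Jul', 'uazmn'->'Uazmn', 'tfj'->'Tfj'
Result: Auy Jul Uazmn Tfj


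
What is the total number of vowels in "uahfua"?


Input string: 'uahfua'
Operation: count vowels (a, e, i, o, u)
Scan: s[0]='u' (vowel), s[1]='a' (vowel), s[2]='h', s[3]='f', s[4]='u' (vowel), s[5]='a' (vowel)
Vowels found: 4
Result: 4


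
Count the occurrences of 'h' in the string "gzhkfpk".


Input string: 'gzhkfpk'
Target character: 'h'
Scan each position: s[2]='h'
Matches found at indices: 2
Total: 1


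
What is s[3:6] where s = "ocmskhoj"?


Input string: 'ocmskhoj'
Operation: slice [3:6]
Extract characters: s[3]='s', s[4]='k', s[5]='h'
Result: skh


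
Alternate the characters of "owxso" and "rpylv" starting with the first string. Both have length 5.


String 1: 'owxso'
String 2: 'rpylv'
Operation: alternate characters
Pairs: 'o'+'r', 'w'+'p', 'x'+'y', 's'+'l', 'o'+'v'
Result: orwpxyslov


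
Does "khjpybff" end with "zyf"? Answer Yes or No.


Input string: 'khjpybff'
Suffix to check: 'zyf'
Last 3 characters of input: 'bff'
Match: False
Result: No


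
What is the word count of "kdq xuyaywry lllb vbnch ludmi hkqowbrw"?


Input string: 'kdq xuyaywry lllb vbnch ludmi hkqowbrw'
Operation: split by spaces
Words found: 'kdq', 'xuyaywry', 'lllb', 'vbnch', 'ludmi', 'hkqowbrw'
Word count: 6


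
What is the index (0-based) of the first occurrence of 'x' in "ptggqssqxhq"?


Input string: 'ptggqssqxhq'
Target: 'x'
Scanning left to right: s[0]='p', s[1]='t', s[2]='g', s[3]='g', s[4]='q', s[5]='s', s[6]='s', s[7]='q', s[8]='x'
First match at index: 8


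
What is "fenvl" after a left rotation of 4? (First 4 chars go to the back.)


Input: 'fenvl', shift = 4
Operation: split at index 4 and swap parts
Front part s[0:4] = 'fenv'
Back part s[4:] = 'l'
Rotated = back + front = 'l' + 'fenv'
Result: lfenv


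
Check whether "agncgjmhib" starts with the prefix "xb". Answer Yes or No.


Input string: 'agncgjmhib'
Prefix to check: 'xb'
First 2 characters of input: 'ag'
Match: False
Result: No


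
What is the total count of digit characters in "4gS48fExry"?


Input string: '4gS48fExry'
Operation: count digit characters (0-9)
Scan: '4'(digit), 'g', 'S', '4'(digit), '8'(digit), 'f', 'E', 'x', 'r', 'y'
Digits found: 3
Result: 3


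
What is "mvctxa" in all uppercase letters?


Input string: 'mvctxa'
Operation: convert each letter to uppercase
Mapping: 'm'->'M', 'v'->'V', 'c'->'C', 't'->'T', 'x'->'X', 'a'->'A'
Result: MVCTXA


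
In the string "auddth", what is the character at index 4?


Input string: 'auddth'
Operation: get character at index 4
Index mapping: s[0]='a', s[1]='u', s[2]='d', s[3]='d', s[4]='t'
Result: 't'


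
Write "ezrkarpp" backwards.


Input string: 'ezrkarpp'
Operation: reverse character order
Original order: 'e' -> 'z' -> 'r' -> 'k' -> 'a' -> 'r' -> 'p' -> 'p'
Reversed order: 'p' -> 'p' -> 'r' -> 'a' -> 'k' -> 'r' -> 'z' -> 'e'
Result: pprakrze


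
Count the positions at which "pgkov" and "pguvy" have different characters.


String 1: 'pgkov'
String 2: 'pguvy'
Compare each position: pos 0: 'p'=='p', pos 1: 'g'=='g', pos 2: 'k'!='u', pos 3: 'o'!='v', pos 4: 'v'!='y'
Differing positions: 3
Hamming distance: 3


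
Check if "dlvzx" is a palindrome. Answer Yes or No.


Input string: 'dlvzx'
Reversed: 'xzvld'
Compare pairs: s[0]='d' vs s[4]='x' (mismatch), s[1]='l' vs s[3]='z' (mismatch)
Palindrome: No


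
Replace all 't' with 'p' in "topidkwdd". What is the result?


Input string: 'topidkwdd'
Operation: replace 't' with 'p'
Positions of 't': 0
After replacement: popidkwdd


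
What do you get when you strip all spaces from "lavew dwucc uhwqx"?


Input string: 'lavew dwucc uhwqx'
Operation: remove all spaces
Words: 'lavew', 'dwucc', 'uhwqx'
Join without spaces: lavewdwuccuhwqx


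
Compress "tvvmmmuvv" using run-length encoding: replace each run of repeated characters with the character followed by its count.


Input: 'tvvmmmuvv'
Operation: identify consecutive runs
Runs: 't' -> t1, 'vv' -> v2, 'mmm' -> m3, 'u' -> u1, 'vv' -> v2
Encoded: t1v2m3u1v2


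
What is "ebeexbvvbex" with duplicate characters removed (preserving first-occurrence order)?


Input: 'ebeexbvvbex'
Operation: keep first occurrence of each character
Scan: s[0]='e' new -> keep; s[1]='b' new -> keep; s[2]='e' seen -> skip; s[3]='e' seen -> skip; s[4]='x' new -> keep; s[5]='b' seen -> skip; s[6]='v' new -> keep; s[7]='v' seen -> skip; s[8]='b' seen -> skip; s[9]='e' seen -> skip; s[10]='x' seen -> skip
Result: ebxv


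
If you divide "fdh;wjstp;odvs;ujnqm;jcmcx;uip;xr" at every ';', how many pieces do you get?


Input string: 'fdh;wjstp;odvs;ujnqm;jcmcx;uip;xr'
Delimiter: ';'
Split result: 'fdh', 'wjstp', 'odvs', 'ujnqm', 'jcmcx', 'uip', 'xr'
Number of parts: 7


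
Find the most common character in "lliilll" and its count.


Input: 'lliilll'
Operation: tally each character
Counts: 'i':2, 'l':5
Maximum: 'l' appears 5 times


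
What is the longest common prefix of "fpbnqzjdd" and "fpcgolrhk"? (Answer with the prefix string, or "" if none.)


String 1: 'fpbnqzjdd'
String 2: 'fpcgolrhk'
Compare position by position:
pos 0: 'f' vs 'f' match
pos 1: 'p' vs 'p' match
pos 2: 'b' vs 'c' differ -> stop
Longest common prefix: "fp" (length 2)


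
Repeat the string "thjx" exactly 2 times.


Input string: 'thjx'
Operation: repeat 2 times
Concatenation: 'thjx' + 'thjx'
Result: thjxthjx


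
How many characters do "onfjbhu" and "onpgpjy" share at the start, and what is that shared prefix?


String 1: 'onfjbhu'
String 2: 'onpgpjy'
Compare position by position:
pos 0: 'o' vs 'o' match
pos 1: 'n' vs 'n' match
pos 2: 'f' vs 'p' differ -> stop
Longest common prefix: "on" (length 2)


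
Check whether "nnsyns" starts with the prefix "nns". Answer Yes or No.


Input string: 'nnsyns'
Prefix to check: 'nns'
First 3 characters of input: 'nns'
Match: True
Result: Yes


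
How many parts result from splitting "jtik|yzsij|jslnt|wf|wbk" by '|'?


Input string: 'jtik|yzsij|jslnt|wf|wbk'
Delimiter: '|'
Split result: 'jtik', 'yzsij', 'jslnt', 'wf', 'wbk'
Number of parts: 5


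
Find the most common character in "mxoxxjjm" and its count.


Input: 'mxoxxjjm'
Operation: tally each character
Counts: 'j':2, 'm':2, 'o':1, 'x':3
Maximum: 'x' appears 3 times


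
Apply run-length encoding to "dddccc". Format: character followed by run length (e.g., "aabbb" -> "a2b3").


Input: 'dddccc'
Operation: identify consecutive runs
Runs: 'ddd' -> d3, 'ccc' -> c3
Encoded: d3c3


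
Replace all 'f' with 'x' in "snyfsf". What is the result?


Input string: 'snyfsf'
Operation: replace 'f' with 'x'
Positions of 'f': 3, 5
After replacement: snyxsx


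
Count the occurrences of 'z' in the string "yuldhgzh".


Input string: 'yuldhgzh'
Target character: 'z'
Scan each position: s[6]='z'
Matches found at indices: 6
Total: 1


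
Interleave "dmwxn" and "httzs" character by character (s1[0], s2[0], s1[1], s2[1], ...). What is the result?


String 1: 'dmwxn'
String 2: 'httzs'
Operation: alternate characters
Pairs: 'd'+'h', 'm'+'t', 'w'+'t', 'x'+'z', 'n'+'s'
Result: dhmtwtxzns


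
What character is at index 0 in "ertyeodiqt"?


Input string: 'ertyeodiqt'
Operation: get character at index 0
Index mapping: s[0]='e'
Result: 'e'


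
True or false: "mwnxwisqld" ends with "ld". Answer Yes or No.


Input string: 'mwnxwisqld'
Suffix to check: 'ld'
Last 2 characters of input: 'ld'
Match: True
Result: Yes


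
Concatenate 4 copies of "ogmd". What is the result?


Input string: 'ogmd'
Operation: repeat 4 times
Concatenation: 'ogmd' + 'ogmd' + 'ogmd' + 'ogmd'
Result: ogmdogmdogmdogmd


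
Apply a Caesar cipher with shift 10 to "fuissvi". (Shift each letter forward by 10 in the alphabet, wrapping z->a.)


Input: 'fuissvi', shift = 10
Operation: for each letter, (position + 10) mod 26
Mapping: 'f'(5+10=15)->'p', 'u'(20+10=30, 30 mod 26=4)->'e', 'i'(8+10=18)->'s', 's'(18+10=28, 28 mod 26=2)->'c', 's'(18+10=28, 28 mod 26=2)->'c', 'v'(21+10=31, 31 mod 26=5)->'f', 'i'(8+10=18)->'s'
Result: pesccfs


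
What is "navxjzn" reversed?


Input string: 'navxjzn'
Operation: reverse character order
Original order: 'n' -> 'a' -> 'v' -> 'x' -> 'j' -> 'z' -> 'n'
Reversed order: 'n' -> 'z' -> 'j' -> 'x' -> 'v' -> 'a' -> 'n'
Result: nzjxvan


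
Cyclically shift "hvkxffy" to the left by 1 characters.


Input: 'hvkxffy', shift = 1
Operation: split at index 1 and swap parts
Front part s[0:1] = 'h'
Back part s[1:] = 'vkxffy'
Rotated = back + front = 'vkxffy' + 'h'
Result: vkxffyh


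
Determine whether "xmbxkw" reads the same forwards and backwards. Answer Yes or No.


Input string: 'xmbxkw'
Reversed: 'wkxbmx'
Compare pairs: s[0]='x' vs s[5]='w' (mismatch), s[1]='m' vs s[4]='k' (mismatch), s[2]='b' vs s[3]='x' (mismatch)
Palindrome: No


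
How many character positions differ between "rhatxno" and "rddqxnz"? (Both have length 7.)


String 1: 'rhatxno'
String 2: 'rddqxnz'
Compare each position: pos 0: 'r'=='r', pos 1: 'h'!='d', pos 2: 'a'!='d', pos 3: 't'!='q', pos 4: 'x'=='x', pos 5: 'n'=='n', pos 6: 'o'!='z'
Differing positions: 4
Hamming distance: 4


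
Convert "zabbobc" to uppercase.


Input string: 'zabbobc'
Operation: convert each letter to uppercase
Mapping: 'z'->'Z', 'a'->'A', 'b'->'B', 'b'->'B', 'o'->'O', 'b'->'B', 'c'->'C'
Result: ZABBOBC


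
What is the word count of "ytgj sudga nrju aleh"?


Input string: 'ytgj sudga nrju aleh'
Operation: split by spaces
Words found: 'ytgj', 'sudga', 'nrju', 'aleh'
Word count: 4


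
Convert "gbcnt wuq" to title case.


Input string: 'gbcnt wuq'
Operation: capitalize first letter of each word
Word transformations: 'gbcnt'->'Gbcnt', 'wuq'->'Wuq'
Result: Gbcnt Wuq


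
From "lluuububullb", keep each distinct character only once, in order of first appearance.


Input: 'lluuububullb'
Operation: keep first occurrence of each character
Scan: s[0]='l' new -> keep; s[1]='l' seen -> skip; s[2]='u' new -> keep; s[3]='u' seen -> skip; s[4]='u' seen -> skip; s[5]='b' new -> keep; s[6]='u' seen -> skip; s[7]='b' seen -> skip; s[8]='u' seen -> skip; s[9]='l' seen -> skip; s[10]='l' seen -> skip; s[11]='b' seen -> skip
Result: lub


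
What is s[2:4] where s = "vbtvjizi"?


Input string: 'vbtvjizi'
Operation: slice [2:4]
Extract characters: s[2]='t', s[3]='v'
Result: tv


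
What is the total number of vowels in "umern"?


Input string: 'umern'
Operation: count vowels (a, e, i, o, u)
Scan: s[0]='u' (vowel), s[1]='m', s[2]='e' (vowel), s[3]='r', s[4]='n'
Vowels found: 2
Result: 2


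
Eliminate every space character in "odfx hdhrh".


Input string: 'odfx hdhrh'
Operation: remove all spaces
Words: 'odfx', 'hdhrh'
Join without spaces: odfxhdhrh


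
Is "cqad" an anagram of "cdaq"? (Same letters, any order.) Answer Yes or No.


String 1: 'cdaq' -> sorted: 'acdq'
String 2: 'cqad' -> sorted: 'acdq'
Compare sorted forms: 'acdq' == 'acdq'
Anagram: Yes


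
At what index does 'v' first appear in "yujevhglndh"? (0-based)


Input string: 'yujevhglndh'
Target: 'v'
Scanning left to right: s[0]='y', s[1]='u', s[2]='j', s[3]='e', s[4]='v'
First match at index: 4


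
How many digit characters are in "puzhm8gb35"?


Input string: 'puzhm8gb35'
Operation: count digit characters (0-9)
Scan: 'p', 'u', 'z', 'h', 'm', '8'(digit), 'g', 'b', '3'(digit), '5'(digit)
Digits found: 3
Result: 3


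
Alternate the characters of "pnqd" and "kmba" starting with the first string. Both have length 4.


String 1: 'pnqd'
String 2: 'kmba'
Operation: alternate characters
Pairs: 'p'+'k', 'n'+'m', 'q'+'b', 'd'+'a'
Result: pknmqbda


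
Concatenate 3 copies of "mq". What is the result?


Input string: 'mq'
Operation: repeat 3 times
Concatenation: 'mq' + 'mq' + 'mq'
Result: mqmqmq


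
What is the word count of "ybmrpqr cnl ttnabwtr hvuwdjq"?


Input string: 'ybmrpqr cnl ttnabwtr hvuwdjq'
Operation: split by spaces
Words found: 'ybmrpqr', 'cnl', 'ttnabwtr', 'hvuwdjq'
Word count: 4


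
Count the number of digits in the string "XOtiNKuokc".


Input string: 'XOtiNKuokc'
Operation: count digit characters (0-9)
Scan: 'X', 'O', 't', 'i', 'N', 'K', 'u', 'o', 'k', 'c'
Digits found: 0
Result: 0


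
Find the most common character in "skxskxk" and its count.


Input: 'skxskxk'
Operation: tally each character
Counts: 'k':3, 's':2, 'x':2
Maximum: 'k' appears 3 times


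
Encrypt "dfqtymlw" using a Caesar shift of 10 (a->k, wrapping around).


Input: 'dfqtymlw', shift = 10
Operation: for each letter, (position + 10) mod 26
Mapping: 'd'(3+10=13)->'n', 'f'(5+10=15)->'p', 'q'(16+10=26, 26 mod 26=0)->'a', 't'(19+10=29, 29 mod 26=3)->'d', 'y'(24+10=34, 34 mod 26=8)->'i', 'm'(12+10=22)->'w', 'l'(11+10=21)->'v', 'w'(22+10=32, 32 mod 26=6)->'g'
Result: npadiwvg


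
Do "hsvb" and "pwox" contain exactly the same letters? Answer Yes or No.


String 1: 'hsvb' -> sorted: 'bhsv'
String 2: 'pwox' -> sorted: 'opwx'
Compare sorted forms: 'bhsv' != 'opwx'
Anagram: No


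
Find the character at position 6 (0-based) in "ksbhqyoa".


Input string: 'ksbhqyoa'
Operation: get character at index 6
Index mapping: s[0]='k', s[1]='s', s[2]='b', s[3]='h', s[4]='q', s[5]='y', s[6]='o'
Result: 'o'


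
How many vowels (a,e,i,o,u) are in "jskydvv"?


Input string: 'jskydvv'
Operation: count vowels (a, e, i, o, u)
Scan: s[0]='j', s[1]='s', s[2]='k', s[3]='y', s[4]='d', s[5]='v', s[6]='v'
Vowels found: 0
Result: 0


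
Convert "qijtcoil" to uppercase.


Input string: 'qijtcoil'
Operation: convert each letter to uppercase
Mapping: 'q'->'Q', 'i'->'I', 'j'->'J', 't'->'T', 'c'->'C', 'o'->'O', 'i'->'I', 'l'->'L'
Result: QIJTCOIL


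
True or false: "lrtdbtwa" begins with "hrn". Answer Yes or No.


Input string: 'lrtdbtwa'
Prefix to check: 'hrn'
First 3 characters of input: 'lrt'
Match: False
Result: No


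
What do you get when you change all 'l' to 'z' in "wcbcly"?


Input string: 'wcbcly'
Operation: replace 'l' with 'z'
Positions of 'l': 4
After replacement: wcbczy


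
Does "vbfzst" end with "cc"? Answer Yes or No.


Input string: 'vbfzst'
Suffix to check: 'cc'
Last 2 characters of input: 'st'
Match: False
Result: No


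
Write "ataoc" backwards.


Input string: 'ataoc'
Operation: reverse character order
Original order: 'a' -> 't' -> 'a' -> 'o' -> 'c'
Reversed order: 'c' -> 'o' -> 'a' -> 't' -> 'a'
Result: coata


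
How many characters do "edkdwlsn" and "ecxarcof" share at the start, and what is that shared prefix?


String 1: 'edkdwlsn'
String 2: 'ecxarcof'
Compare position by position:
pos 0: 'e' vs 'e' match
pos 1: 'd' vs 'c' differ -> stop
Longest common prefix: "e" (length 1)


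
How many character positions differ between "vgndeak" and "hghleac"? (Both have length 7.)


String 1: 'vgndeak'
String 2: 'hghleac'
Compare each position: pos 0: 'v'!='h', pos 1: 'g'=='g', pos 2: 'n'!='h', pos 3: 'd'!='l', pos 4: 'e'=='e', pos 5: 'a'=='a', pos 6: 'k'!='c'
Differing positions: 4
Hamming distance: 4


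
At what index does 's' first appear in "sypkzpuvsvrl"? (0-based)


Input string: 'sypkzpuvsvrl'
Target: 's'
Scanning left to right: s[0]='s'
First match at index: 0


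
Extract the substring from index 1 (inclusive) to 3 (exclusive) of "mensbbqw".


Input string: 'mensbbqw'
Operation: slice [1:3]
Extract characters: s[1]='e', s[2]='n'
Result: en


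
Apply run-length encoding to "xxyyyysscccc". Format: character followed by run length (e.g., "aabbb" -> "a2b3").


Input: 'xxyyyysscccc'
Operation: identify consecutive runs
Runs: 'xx' -> x2, 'yyyy' -> y4, 'ss' -> s2, 'cccc' -> c4
Encoded: x2y4s2c4


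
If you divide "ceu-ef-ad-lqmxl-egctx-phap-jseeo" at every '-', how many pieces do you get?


Input string: 'ceu-ef-ad-lqmxl-egctx-phap-jseeo'
Delimiter: '-'
Split result: 'ceu', 'ef', 'ad', 'lqmxl', 'egctx', 'phap', 'jseeo'
Number of parts: 7


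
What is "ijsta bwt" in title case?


Input string: 'ijsta bwt'
Operation: capitalize first letter of each word
Word transformations: 'ijsta'->'Ijsta', 'bwt'->'Bwt'
Result: Ijsta Bwt


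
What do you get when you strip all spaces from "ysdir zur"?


Input string: 'ysdir zur'
Operation: remove all spaces
Words: 'ysdir', 'zur'
Join without spaces: ysdirzur


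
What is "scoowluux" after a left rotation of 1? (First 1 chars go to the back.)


Input: 'scoowluux', shift = 1
Operation: split at index 1 and swap parts
Front part s[0:1] = 's'
Back part s[1:] = 'coowluux'
Rotated = back + front = 'coowluux' + 's'
Result: coowluuxs


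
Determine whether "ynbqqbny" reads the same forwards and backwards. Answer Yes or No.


Input string: 'ynbqqbny'
Reversed: 'ynbqqbny'
Compare pairs: s[0]='y' vs s[7]='y' (match), s[1]='n' vs s[6]='n' (match), s[2]='b' vs s[5]='b' (match), s[3]='q' vs s[4]='q' (match)
Palindrome: Yes


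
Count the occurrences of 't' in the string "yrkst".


Input string: 'yrkst'
Target character: 't'
Scan each position: s[4]='t'
Matches found at indices: 4
Total: 1


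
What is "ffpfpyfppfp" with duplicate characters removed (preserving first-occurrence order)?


Input: 'ffpfpyfppfp'
Operation: keep first occurrence of each character
Scan: s[0]='f' new -> keep; s[1]='f' seen -> skip; s[2]='p' new -> keep; s[3]='f' seen -> skip; s[4]='p' seen -> skip; s[5]='y' new -> keep; s[6]='f' seen -> skip; s[7]='p' seen -> skip; s[8]='p' seen -> skip; s[9]='f' seen -> skip; s[10]='p' seen -> skip
Result: fpy


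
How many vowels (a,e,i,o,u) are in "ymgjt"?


Input string: 'ymgjt'
Operation: count vowels (a, e, i, o, u)
Scan: s[0]='y', s[1]='m', s[2]='g', s[3]='j', s[4]='t'
Vowels found: 0
Result: 0


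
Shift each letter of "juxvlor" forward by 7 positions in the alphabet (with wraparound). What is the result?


Input: 'juxvlor', shift = 7
Operation: for each letter, (position + 7) mod 26
Mapping: 'j'(9+7=16)->'q', 'u'(20+7=27, 27 mod 26=1)->'b', 'x'(23+7=30, 30 mod 26=4)->'e', 'v'(21+7=28, 28 mod 26=2)->'c', 'l'(11+7=18)->'s', 'o'(14+7=21)->'v', 'r'(17+7=24)->'y'
Result: qbecsvy


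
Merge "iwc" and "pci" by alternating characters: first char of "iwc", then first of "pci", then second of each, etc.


String 1: 'iwc'
String 2: 'pci'
Operation: alternate characters
Pairs: 'i'+'p', 'w'+'c', 'c'+'i'
Result: ipwcci


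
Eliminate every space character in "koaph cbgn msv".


Input string: 'koaph cbgn msv'
Operation: remove all spaces
Words: 'koaph', 'cbgn', 'msv'
Join without spaces: koaphcbgnmsv


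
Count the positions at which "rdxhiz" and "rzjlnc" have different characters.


String 1: 'rdxhiz'
String 2: 'rzjlnc'
Compare each position: pos 0: 'r'=='r', pos 1: 'd'!='z', pos 2: 'x'!='j', pos 3: 'h'!='l', pos 4: 'i'!='n', pos 5: 'z'!='c'
Differing positions: 5
Hamming distance: 5


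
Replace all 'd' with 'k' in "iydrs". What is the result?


Input string: 'iydrs'
Operation: replace 'd' with 'k'
Positions of 'd': 2
After replacement: iykrs


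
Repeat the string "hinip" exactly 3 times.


Input string: 'hinip'
Operation: repeat 3 times
Concatenation: 'hinip' + 'hinip' + 'hinip'
Result: hiniphiniphinip


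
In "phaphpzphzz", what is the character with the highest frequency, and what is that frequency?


Input: 'phaphpzphzz'
Operation: tally each character
Counts: 'a':1, 'h':3, 'p':4, 'z':3
Maximum: 'p' appears 4 times


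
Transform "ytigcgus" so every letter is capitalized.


Input string: 'ytigcgus'
Operation: convert each letter to uppercase
Mapping: 'y'->'Y', 't'->'T', 'i'->'I', 'g'->'G', 'c'->'C', 'g'->'G', 'u'->'U', 's'->'S'
Result: YTIGCGUS


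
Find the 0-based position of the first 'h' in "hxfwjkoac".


Input string: 'hxfwjkoac'
Target: 'h'
Scanning left to right: s[0]='h'
First match at index: 0


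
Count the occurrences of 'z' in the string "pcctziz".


Input string: 'pcctziz'
Target character: 'z'
Scan each position: s[4]='z', s[6]='z'
Matches found at indices: 4, 6
Total: 2


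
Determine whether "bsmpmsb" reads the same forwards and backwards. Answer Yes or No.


Input string: 'bsmpmsb'
Reversed: 'bsmpmsb'
Compare pairs: s[0]='b' vs s[6]='b' (match), s[1]='s' vs s[5]='s' (match), s[2]='m' vs s[4]='m' (match)
Palindrome: Yes


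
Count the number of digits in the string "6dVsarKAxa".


Input string: '6dVsarKAxa'
Operation: count digit characters (0-9)
Scan: '6'(digit), 'd', 'V', 's', 'a', 'r', 'K', 'A', 'x', 'a'
Digits found: 1
Result: 1


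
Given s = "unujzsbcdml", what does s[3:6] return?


Input string: 'unujzsbcdml'
Operation: slice [3:6]
Extract characters: s[3]='j', s[4]='z', s[5]='s'
Result: jzs


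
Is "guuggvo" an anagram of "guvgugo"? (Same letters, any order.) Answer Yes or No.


String 1: 'guvgugo' -> sorted: 'gggouuv'
String 2: 'guuggvo' -> sorted: 'gggouuv'
Compare sorted forms: 'gggouuv' == 'gggouuv'
Anagram: Yes


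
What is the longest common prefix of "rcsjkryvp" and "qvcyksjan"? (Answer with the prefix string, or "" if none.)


String 1: 'rcsjkryvp'
String 2: 'qvcyksjan'
Compare position by position:
pos 0: 'r' vs 'q' differ -> stop
Longest common prefix: "" (length 0)


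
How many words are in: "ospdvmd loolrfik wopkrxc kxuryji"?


Input string: 'ospdvmd loolrfik wopkrxc kxuryji'
Operation: split by spaces
Words found: 'ospdvmd', 'loolrfik', 'wopkrxc', 'kxuryji'
Word count: 4


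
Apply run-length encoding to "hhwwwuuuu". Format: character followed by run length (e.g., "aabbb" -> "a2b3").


Input: 'hhwwwuuuu'
Operation: identify consecutive runs
Runs: 'hh' -> h2, 'www' -> w3, 'uuuu' -> u4
Encoded: h2w3u4


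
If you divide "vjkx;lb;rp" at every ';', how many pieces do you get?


Input string: 'vjkx;lb;rp'
Delimiter: ';'
Split result: 'vjkx', 'lb', 'rp'
Number of parts: 3


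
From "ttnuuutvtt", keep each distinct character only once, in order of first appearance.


Input: 'ttnuuutvtt'
Operation: keep first occurrence of each character
Scan: s[0]='t' new -> keep; s[1]='t' seen -> skip; s[2]='n' new -> keep; s[3]='u' new -> keep; s[4]='u' seen -> skip; s[5]='u' seen -> skip; s[6]='t' seen -> skip; s[7]='v' new -> keep; s[8]='t' seen -> skip; s[9]='t' seen -> skip
Result: tnuv


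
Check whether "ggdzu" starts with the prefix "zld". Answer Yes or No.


Input string: 'ggdzu'
Prefix to check: 'zld'
First 3 characters of input: 'ggd'
Match: False
Result: No


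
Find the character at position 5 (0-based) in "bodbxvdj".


Input string: 'bodbxvdj'
Operation: get character at index 5
Index mapping: s[0]='b', s[1]='o', s[2]='d', s[3]='b', s[4]='x', s[5]='v'
Result: 'v'


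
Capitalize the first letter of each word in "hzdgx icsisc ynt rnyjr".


Input string: 'hzdgx icsisc ynt rnyjr'
Operation: capitalize first letter of each word
Word transformations: 'hzdgx'->'Hzdgx', 'icsisc'->'Icsisc', 'ynt'->'Ynt', 'rnyjr'->'Rnyjr'
Result: Hzdgx Icsisc Ynt Rnyjr


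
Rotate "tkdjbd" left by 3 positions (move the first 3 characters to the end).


Input: 'tkdjbd', shift = 3
Operation: split at index 3 and swap parts
Front part s[0:3] = 'tkd'
Back part s[3:] = 'jbd'
Rotated = back + front = 'jbd' + 'tkd'
Result: jbdtkd


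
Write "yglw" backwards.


Input string: 'yglw'
Operation: reverse character order
Original order: 'y' -> 'g' -> 'l' -> 'w'
Reversed order: 'w' -> 'l' -> 'g' -> 'y'
Result: wlgy


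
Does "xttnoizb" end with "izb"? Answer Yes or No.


Input string: 'xttnoizb'
Suffix to check: 'izb'
Last 3 characters of input: 'izb'
Match: True
Result: Yes


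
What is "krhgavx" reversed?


Input string: 'krhgavx'
Operation: reverse character order
Original order: 'k' -> 'r' -> 'h' -> 'g' -> 'a' -> 'v' -> 'x'
Reversed order: 'x' -> 'v' -> 'a' -> 'g' -> 'h' -> 'r' -> 'k'
Result: xvaghrk


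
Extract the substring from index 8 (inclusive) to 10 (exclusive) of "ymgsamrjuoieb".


Input string: 'ymgsamrjuoieb'
Operation: slice [8:10]
Extract characters: s[8]='u', s[9]='o'
Result: uo


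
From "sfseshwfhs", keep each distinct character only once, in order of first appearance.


Input: 'sfseshwfhs'
Operation: keep first occurrence of each character
Scan: s[0]='s' new -> keep; s[1]='f' new -> keep; s[2]='s' seen -> skip; s[3]='e' new -> keep; s[4]='s' seen -> skip; s[5]='h' new -> keep; s[6]='w' new -> keep; s[7]='f' seen -> skip; s[8]='h' seen -> skip; s[9]='s' seen -> skip
Result: sfehw


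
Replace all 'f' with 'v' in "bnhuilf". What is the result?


Input string: 'bnhuilf'
Operation: replace 'f' with 'v'
Positions of 'f': 6
After replacement: bnhuilv


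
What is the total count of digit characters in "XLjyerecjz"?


Input string: 'XLjyerecjz'
Operation: count digit characters (0-9)
Scan: 'X', 'L', 'j', 'y', 'e', 'r', 'e', 'c', 'j', 'z'
Digits found: 0
Result: 0


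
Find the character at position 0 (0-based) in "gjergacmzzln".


Input string: 'gjergacmzzln'
Operation: get character at index 0
Index mapping: s[0]='g'
Result: 'g'


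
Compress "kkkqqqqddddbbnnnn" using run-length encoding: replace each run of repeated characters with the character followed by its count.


Input: 'kkkqqqqddddbbnnnn'
Operation: identify consecutive runs
Runs: 'kkk' -> k3, 'qqqq' -> q4, 'dddd' -> d4, 'bb' -> b2, 'nnnn' -> n4
Encoded: k3q4d4b2n4


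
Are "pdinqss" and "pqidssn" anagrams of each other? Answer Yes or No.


String 1: 'pdinqss' -> sorted: 'dinpqss'
String 2: 'pqidssn' -> sorted: 'dinpqss'
Compare sorted forms: 'dinpqss' == 'dinpqss'
Anagram: Yes


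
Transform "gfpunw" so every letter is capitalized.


Input string: 'gfpunw'
Operation: convert each letter to uppercase
Mapping: 'g'->'G', 'f'->'F', 'p'->'P', 'u'->'U', 'n'->'N', 'w'->'W'
Result: GFPUNW


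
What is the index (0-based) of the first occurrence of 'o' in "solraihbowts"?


Input string: 'solraihbowts'
Target: 'o'
Scanning left to right: s[0]='s', s[1]='o'
First match at index: 1


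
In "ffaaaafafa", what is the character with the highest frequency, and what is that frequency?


Input: 'ffaaaafafa'
Operation: tally each character
Counts: 'a':6, 'f':4
Maximum: 'a' appears 6 times


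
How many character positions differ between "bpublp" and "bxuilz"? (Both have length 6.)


String 1: 'bpublp'
String 2: 'bxuilz'
Compare each position: pos 0: 'b'=='b', pos 1: 'p'!='x', pos 2: 'u'=='u', pos 3: 'b'!='i', pos 4: 'l'=='l', pos 5: 'p'!='z'
Differing positions: 3
Hamming distance: 3


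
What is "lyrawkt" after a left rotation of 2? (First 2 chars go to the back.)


Input: 'lyrawkt', shift = 2
Operation: split at index 2 and swap parts
Front part s[0:2] = 'ly'
Back part s[2:] = 'rawkt'
Rotated = back + front = 'rawkt' + 'ly'
Result: rawktly


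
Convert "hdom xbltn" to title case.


Input string: 'hdom xbltn'
Operation: capitalize first letter of each word
Word transformations: 'hdom'->'Hdom', 'xbltn'->'Xbltn'
Result: Hdom Xbltn


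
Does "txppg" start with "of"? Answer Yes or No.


Input string: 'txppg'
Prefix to check: 'of'
First 2 characters of input: 'tx'
Match: False
Result: No


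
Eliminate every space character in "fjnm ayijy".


Input string: 'fjnm ayijy'
Operation: remove all spaces
Words: 'fjnm', 'ayijy'
Join without spaces: fjnmayijy


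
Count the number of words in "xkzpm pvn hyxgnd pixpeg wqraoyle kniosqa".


Input string: 'xkzpm pvn hyxgnd pixpeg wqraoyle kniosqa'
Operation: split by spaces
Words found: 'xkzpm', 'pvn', 'hyxgnd', 'pixpeg', 'wqraoyle', 'kniosqa'
Word count: 6


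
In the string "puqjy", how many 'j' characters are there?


Input string: 'puqjy'
Target character: 'j'
Scan each position: s[3]='j'
Matches found at indices: 3
Total: 1


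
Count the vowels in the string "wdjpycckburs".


Input string: 'wdjpycckburs'
Operation: count vowels (a, e, i, o, u)
Scan: s[0]='w', s[1]='d', s[2]='j', s[3]='p', s[4]='y', s[5]='c', s[6]='c', s[7]='k', s[8]='b', s[9]='u' (vowel), s[10]='r', s[11]='s'
Vowels found: 1
Result: 1


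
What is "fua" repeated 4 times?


Input string: 'fua'
Operation: repeat 4 times
Concatenation: 'fua' + 'fua' + 'fua' + 'fua'
Result: fuafuafuafua


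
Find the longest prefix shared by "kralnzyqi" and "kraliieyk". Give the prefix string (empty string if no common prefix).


String 1: 'kralnzyqi'
String 2: 'kraliieyk'
Compare position by position:
pos 0: 'k' vs 'k' match
pos 1: 'r' vs 'r' match
pos 2: 'a' vs 'a' match
pos 3: 'l' vs 'l' match
pos 4: 'n' vs 'i' differ -> stop
Longest common prefix: "kral" (length 4)


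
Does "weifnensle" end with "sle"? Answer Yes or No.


Input string: 'weifnensle'
Suffix to check: 'sle'
Last 3 characters of input: 'sle'
Match: True
Result: Yes


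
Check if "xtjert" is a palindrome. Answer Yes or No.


Input string: 'xtjert'
Reversed: 'trejtx'
Compare pairs: s[0]='x' vs s[5]='t' (mismatch), s[1]='t' vs s[4]='r' (mismatch), s[2]='j' vs s[3]='e' (mismatch)
Palindrome: No


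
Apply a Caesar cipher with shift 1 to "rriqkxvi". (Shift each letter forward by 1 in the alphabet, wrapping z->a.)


Input: 'rriqkxvi', shift = 1
Operation: for each letter, (position + 1) mod 26
Mapping: 'r'(17+1=18)->'s', 'r'(17+1=18)->'s', 'i'(8+1=9)->'j', 'q'(16+1=17)->'r', 'k'(10+1=11)->'l', 'x'(23+1=24)->'y', 'v'(21+1=22)->'w', 'i'(8+1=9)->'j'
Result: ssjrlywj


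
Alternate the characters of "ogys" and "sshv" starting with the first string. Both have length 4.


String 1: 'ogys'
String 2: 'sshv'
Operation: alternate characters
Pairs: 'o'+'s', 'g'+'s', 'y'+'h', 's'+'v'
Result: osgsyhsv


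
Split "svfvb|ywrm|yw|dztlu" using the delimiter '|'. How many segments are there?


Input string: 'svfvb|ywrm|yw|dztlu'
Delimiter: '|'
Split result: 'svfvb', 'ywrm', 'yw', 'dztlu'
Number of parts: 4


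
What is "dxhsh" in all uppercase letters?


Input string: 'dxhsh'
Operation: convert each letter to uppercase
Mapping: 'd'->'D', 'x'->'X', 'h'->'H', 's'->'S', 'h'->'H'
Result: DXHSH


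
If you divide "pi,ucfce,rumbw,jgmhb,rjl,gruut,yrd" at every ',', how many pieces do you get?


Input string: 'pi,ucfce,rumbw,jgmhb,rjl,gruut,yrd'
Delimiter: ','
Split result: 'pi', 'ucfce', 'rumbw', 'jgmhb', 'rjl', 'gruut', 'yrd'
Number of parts: 7


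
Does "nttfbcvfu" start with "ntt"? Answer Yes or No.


Input string: 'nttfbcvfu'
Prefix to check: 'ntt'
First 3 characters of input: 'ntt'
Match: True
Result: Yes


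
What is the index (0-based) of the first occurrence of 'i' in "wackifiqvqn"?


Input string: 'wackifiqvqn'
Target: 'i'
Scanning left to right: s[0]='w', s[1]='a', s[2]='c', s[3]='k', s[4]='i'
First match at index: 4


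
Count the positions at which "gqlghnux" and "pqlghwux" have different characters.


String 1: 'gqlghnux'
String 2: 'pqlghwux'
Compare each position: pos 0: 'g'!='p', pos 1: 'q'=='q', pos 2: 'l'=='l', pos 3: 'g'=='g', pos 4: 'h'=='h', pos 5: 'n'!='w', pos 6: 'u'=='u', pos 7: 'x'=='x'
Differing positions: 2
Hamming distance: 2


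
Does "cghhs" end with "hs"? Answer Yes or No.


Input string: 'cghhs'
Suffix to check: 'hs'
Last 2 characters of input: 'hs'
Match: True
Result: Yes


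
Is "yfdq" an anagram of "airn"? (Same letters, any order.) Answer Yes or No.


String 1: 'airn' -> sorted: 'ainr'
String 2: 'yfdq' -> sorted: 'dfqy'
Compare sorted forms: 'ainr' != 'dfqy'
Anagram: No


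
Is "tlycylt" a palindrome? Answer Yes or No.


Input string: 'tlycylt'
Reversed: 'tlycylt'
Compare pairs: s[0]='t' vs s[6]='t' (match), s[1]='l' vs s[5]='l' (match), s[2]='y' vs s[4]='y' (match)
Palindrome: Yes


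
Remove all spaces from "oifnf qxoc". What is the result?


Input string: 'oifnf qxoc'
Operation: remove all spaces
Words: 'oifnf', 'qxoc'
Join without spaces: oifnfqxoc


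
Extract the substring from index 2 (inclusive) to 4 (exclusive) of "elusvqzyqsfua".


Input string: 'elusvqzyqsfua'
Operation: slice [2:4]
Extract characters: s[2]='u', s[3]='s'
Result: us


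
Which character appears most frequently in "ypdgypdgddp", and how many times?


Input: 'ypdgypdgddp'
Operation: tally each character
Counts: 'd':4, 'g':2, 'p':3, 'y':2
Maximum: 'd' appears 4 times


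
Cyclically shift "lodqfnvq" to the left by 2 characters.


Input: 'lodqfnvq', shift = 2
Operation: split at index 2 and swap parts
Front part s[0:2] = 'lo'
Back part s[2:] = 'dqfnvq'
Rotated = back + front = 'dqfnvq' + 'lo'
Result: dqfnvqlo


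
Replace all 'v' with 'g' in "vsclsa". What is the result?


Input string: 'vsclsa'
Operation: replace 'v' with 'g'
Positions of 'v': 0
After replacement: gsclsa


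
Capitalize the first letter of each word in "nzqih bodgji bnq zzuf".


Input string: 'nzqih bodgji bnq zzuf'
Operation: capitalize first letter of each word
Word transformations: 'nzqih'->'Nzqih', 'bodgji'->'Bodgji', 'bnq'->'Bnq', 'zzuf'->'Zzuf'
Result: Nzqih Bodgji Bnq Zzuf


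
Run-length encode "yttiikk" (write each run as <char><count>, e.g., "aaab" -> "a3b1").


Input: 'yttiikk'
Operation: identify consecutive runs
Runs: 'y' -> y1, 'tt' -> t2, 'ii' -> i2, 'kk' -> k2
Encoded: y1t2i2k2


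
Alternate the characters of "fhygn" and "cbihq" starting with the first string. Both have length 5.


String 1: 'fhygn'
String 2: 'cbihq'
Operation: alternate characters
Pairs: 'f'+'c', 'h'+'b', 'y'+'i', 'g'+'h', 'n'+'q'
Result: fchbyighnq


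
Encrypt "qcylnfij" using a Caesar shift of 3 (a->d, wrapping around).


Input: 'qcylnfij', shift = 3
Operation: for each letter, (position + 3) mod 26
Mapping: 'q'(16+3=19)->'t', 'c'(2+3=5)->'f', 'y'(24+3=27, 27 mod 26=1)->'b', 'l'(11+3=14)->'o', 'n'(13+3=16)->'q', 'f'(5+3=8)->'i', 'i'(8+3=11)->'l', 'j'(9+3=12)->'m'
Result: tfboqilm


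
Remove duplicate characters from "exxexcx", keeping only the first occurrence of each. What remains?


Input: 'exxexcx'
Operation: keep first occurrence of each character
Scan: s[0]='e' new -> keep; s[1]='x' new -> keep; s[2]='x' seen -> skip; s[3]='e' seen -> skip; s[4]='x' seen -> skip; s[5]='c' new -> keep; s[6]='x' seen -> skip
Result: exc
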